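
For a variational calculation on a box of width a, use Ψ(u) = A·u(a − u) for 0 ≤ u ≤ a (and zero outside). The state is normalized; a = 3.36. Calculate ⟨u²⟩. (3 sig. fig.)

⟨u²⟩ = ∫ u^2 |Ψ|² du over the full domain.
Expanding the polynomial and integrating term by term, evaluating both integrals, ⟨u²⟩ = 2·a^2/7.
With a = 3.36, ⟨u^2⟩ = 3.226.

⟨u^2⟩ ≈ 3.23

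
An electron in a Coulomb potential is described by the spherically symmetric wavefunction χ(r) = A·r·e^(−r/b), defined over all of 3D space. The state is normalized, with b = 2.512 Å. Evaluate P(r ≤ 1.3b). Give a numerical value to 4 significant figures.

Integrate the radial probability density 4πr²|χ|² over r ≤ 1.3b.
Normalization gives A² = 1/(3·π·b^5).
Let u = r/b; then A², 4π and the length scale all cancel, so P = ∫_{0}^{1.3} u^4·e^(-2·u) du ÷ ∫_{0}^{∞} u^4·e^(-2·u) du.
With ∫ u^4·e^(-2·u) du = -(u^4/2 + u^3 + 3·u^2/2 + 3·u/2 + 3/4)·e^(-2·u) + C, the region integral is ≈ 0.0919324 and the full one is 3/4.
Taking the ratio yields P = 0.12258.

P ≈ 0.1226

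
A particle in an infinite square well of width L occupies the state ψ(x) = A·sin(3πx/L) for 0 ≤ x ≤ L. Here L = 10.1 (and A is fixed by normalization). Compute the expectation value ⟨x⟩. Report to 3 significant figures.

⟨x⟩ ≈ 5.05

⟨x⟩ = ∫ x |ψ|² dx over the full domain.
Using sin²θ = (1 − cos 2θ)/2, the ratio of the moment integral to the normalization integral gives ⟨x⟩ = L/2.
With L = 10.1, ⟨x⟩ = 5.050.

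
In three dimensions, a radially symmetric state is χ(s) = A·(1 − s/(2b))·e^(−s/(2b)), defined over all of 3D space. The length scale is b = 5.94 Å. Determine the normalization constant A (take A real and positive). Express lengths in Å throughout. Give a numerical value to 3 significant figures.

The normalization condition is ∫|χ|² 4πs² ds = 1 from 0 to ∞.
The angular integral contributes 4π, leaving ∫₀^∞ s²|χ|² ds.
With χ = A·(1 − s/(2b))·e^(−s/(2b)), the integral evaluates to A²·[8·π·b^3].
Hence A² = 1/[8·π·b^3].
With b = 5.94: A² = 0.0001898 and A = 0.01378.

A ≈ 0.0138 Å^(-3/2)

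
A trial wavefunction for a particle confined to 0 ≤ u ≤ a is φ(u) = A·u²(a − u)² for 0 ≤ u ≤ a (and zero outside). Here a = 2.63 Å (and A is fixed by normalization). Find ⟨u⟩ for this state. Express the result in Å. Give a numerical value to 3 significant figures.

⟨u⟩ = ∫ u |φ|² du over the full domain.
Expanding the polynomial and integrating term by term, evaluating both integrals, ⟨u⟩ = a/2.
With a = 2.63, ⟨u⟩ = 1.315.

⟨u⟩ ≈ 1.32 Å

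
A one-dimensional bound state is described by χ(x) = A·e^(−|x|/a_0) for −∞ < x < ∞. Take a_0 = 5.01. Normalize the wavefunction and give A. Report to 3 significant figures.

A ≈ 0.447

The normalization condition is ∫|χ|² dx = 1 from −∞ to ∞.
Using ∫₀^∞ xⁿ e^(−αx) dx = n!/αⁿ⁺¹, carrying out the integral gives A² · a_0.
Substituting a_0 = 5.01 gives A² = 0.1996, so A = 0.4468.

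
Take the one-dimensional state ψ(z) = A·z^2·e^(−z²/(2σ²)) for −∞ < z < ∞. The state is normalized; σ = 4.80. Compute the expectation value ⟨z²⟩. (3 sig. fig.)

⟨z^2⟩ ≈ 57.6

⟨z²⟩ = ∫ z^2 |ψ|² dz over the full domain.
Since the A² factors cancel between numerator and denominator, ⟨z²⟩ = 5·σ^2/2.
With σ = 4.80, ⟨z^2⟩ = 57.60.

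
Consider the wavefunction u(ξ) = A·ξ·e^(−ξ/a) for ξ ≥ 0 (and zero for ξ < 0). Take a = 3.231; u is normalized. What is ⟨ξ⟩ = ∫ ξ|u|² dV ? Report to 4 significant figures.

⟨ξ⟩ ≈ 4.847

⟨ξ⟩ = ∫ ξ |u|² dξ over the full domain.
Recall ∫₀^∞ ξ^m e^(−ξ/β) dξ = m!·β^(m+1), since the A² factors cancel between numerator and denominator, ⟨ξ⟩ = 3·a/2.
With a = 3.231, ⟨ξ⟩ = 4.8465.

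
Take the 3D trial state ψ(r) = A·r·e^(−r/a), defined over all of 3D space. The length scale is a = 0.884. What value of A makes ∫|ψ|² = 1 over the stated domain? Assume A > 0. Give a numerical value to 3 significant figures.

We need A² ∫|f|² 4πr² dr = 1, taking the integral from 0 to ∞.
∫|ψ|² 4πr² dr = A²·(3·π·a^5).
With a = 0.884: A² = 0.1965 and A = 0.4433.

A ≈ 0.443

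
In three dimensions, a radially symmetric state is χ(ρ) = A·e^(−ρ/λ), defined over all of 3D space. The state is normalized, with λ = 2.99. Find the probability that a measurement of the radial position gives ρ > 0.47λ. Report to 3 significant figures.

P = ∫ |χ|² 4πρ² dρ over ρ > 0.47λ.
Normalization gives A² = 1/(π·λ^3).
Substituting u = ρ/λ, A², 4π and the length scale all cancel in the ratio: P = ∫_{0.47}^{∞} u^2·e^(-2·u) du / ∫_{0}^{∞} u^2·e^(-2·u) du.
Using ∫ u^2·e^(-2·u) du = -(2·u^2 + 2·u + 1)·e^(-2·u)/4, the numerator is ≈ 0.23260 and the denominator is 1/4.
This evaluates to P = 0.9304.

P ≈ 0.930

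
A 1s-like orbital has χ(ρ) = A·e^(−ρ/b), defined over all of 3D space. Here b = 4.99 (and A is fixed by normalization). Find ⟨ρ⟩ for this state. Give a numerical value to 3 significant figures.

The expectation value is the |χ|²-weighted average of ρ: ∫ ρ|χ|² 4πρ² dρ.
With ∫₀^∞ ρ^3 e^(−αρ) dρ = 3!/α^4, since the A² factors cancel between numerator and denominator, ⟨ρ⟩ = 3·b/2.
Putting b = 4.99 gives 7.485.

⟨ρ⟩ ≈ 7.49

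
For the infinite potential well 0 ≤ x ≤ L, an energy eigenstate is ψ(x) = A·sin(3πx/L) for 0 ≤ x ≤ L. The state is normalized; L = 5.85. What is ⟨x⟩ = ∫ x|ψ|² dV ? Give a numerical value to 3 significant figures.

⟨x⟩ ≈ 2.93

The expectation value is the |ψ|²-weighted average of x: ∫ x|ψ|² dx.
Using sin²θ = (1 − cos 2θ)/2, evaluating both integrals, ⟨x⟩ = L/2.
With L = 5.85, ⟨x⟩ = 2.925.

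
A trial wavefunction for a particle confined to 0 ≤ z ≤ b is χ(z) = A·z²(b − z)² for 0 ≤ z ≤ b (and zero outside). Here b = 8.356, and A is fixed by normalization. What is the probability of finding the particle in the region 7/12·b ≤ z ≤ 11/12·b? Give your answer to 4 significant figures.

|χ|² is the probability density, so P = ∫_{7/12·b}^{11/12·b} |χ|² dz.
With A² fixed by ∫|χ|² = 1, i.e. A² = (b^9/630)^(−1), substitute and integrate.
Let u = z/b; then A² and the length scale cancel, so P = ∫_{7/12}^{11/12} u^4·(1 - u)^4 du ÷ ∫_{0}^{1} u^4·(1 - u)^4 du.
An antiderivative of u^4·(1 - u)^4 is u^5·(70·u^4 - 315·u^3 + 540·u^2 - 420·u + 126)/630; evaluating from 7/12 to 11/12 gives ≈ 0.000479286, while the full integral is 1/630.
Evaluating gives P = 0.30195.

P ≈ 0.3019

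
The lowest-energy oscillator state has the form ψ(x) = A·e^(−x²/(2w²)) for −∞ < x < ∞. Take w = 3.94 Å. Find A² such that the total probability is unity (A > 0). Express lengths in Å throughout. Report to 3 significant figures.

A^2 ≈ 0.143 Å^(-1)

Require ∫ |ψ|² dx = 1 over the whole domain.
With ψ = A·e^(−x²/(2w²)), the integral evaluates to A²·[√(π)·w].
Setting this equal to 1 gives A² = 1/(√(π)·w).
Plugging in w = 3.94 yields A = 0.3784.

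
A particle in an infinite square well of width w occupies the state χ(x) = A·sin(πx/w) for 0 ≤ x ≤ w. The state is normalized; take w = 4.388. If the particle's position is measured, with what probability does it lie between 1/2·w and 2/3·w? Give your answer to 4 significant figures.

|χ|² is the probability density, so P = ∫_{1/2·w}^{2/3·w} |χ|² dx.
Since A² = 1/(w/2), this is the region integral divided by the full normalization integral.
Substituting u = x/w, A² and the length scale cancel in the ratio: P = ∫_{1/2}^{2/3} sin(π·u)^2 du / ∫_{0}^{1} sin(π·u)^2 du.
Using ∫ sin(π·u)^2 du = u/2 - sin(2·π·u)/(4·π), the numerator is √(3)/(8·π) + 1/12 and the denominator is 1/2.
The result is P = (√(3)/4 + π/6)/π.

P ≈ 0.3045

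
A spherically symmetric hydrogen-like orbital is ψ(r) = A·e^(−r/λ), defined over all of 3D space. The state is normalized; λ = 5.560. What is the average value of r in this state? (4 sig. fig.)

By definition ⟨r⟩ = ∫ r |ψ(r)|² 4πr² dr.
Using ∫₀^∞ rⁿ e^(−αr) dr = n!/αⁿ⁺¹, since the A² factors cancel between numerator and denominator, ⟨r⟩ = 3·λ/2.
Putting λ = 5.560 gives 8.3400.

⟨r⟩ ≈ 8.340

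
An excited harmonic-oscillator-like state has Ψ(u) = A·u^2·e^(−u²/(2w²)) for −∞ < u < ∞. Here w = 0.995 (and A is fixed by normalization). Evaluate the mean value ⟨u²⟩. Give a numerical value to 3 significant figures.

The expectation value is the |Ψ|²-weighted average of u^2: ∫ u^2|Ψ|² du.
Using the Gaussian integral ∫_{−∞}^{∞} e^(−αu²) du = √(π/α), since the A² factors cancel between numerator and denominator, ⟨u²⟩ = 5·w^2/2.
With w = 0.995, ⟨u^2⟩ = 2.475.

⟨u^2⟩ ≈ 2.48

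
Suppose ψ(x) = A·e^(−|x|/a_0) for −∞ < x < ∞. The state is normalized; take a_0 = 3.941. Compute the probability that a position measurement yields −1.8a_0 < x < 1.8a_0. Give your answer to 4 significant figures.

P ≈ 0.9727

The probability is P = ∫ |ψ|² dx over [−1.8a_0, 1.8a_0].
The normalization integral ∫|ψ|²dx over the whole domain equals a_0·A², and A² cancels in the ratio.
By symmetry take twice the x ≥ 0 contribution in numerator and denominator; the 2's cancel. In terms of u = x/a_0 (A² and the length scale cancel between numerator and denominator), P = [∫_{0}^{1.8} e^(-2·u) du] / [∫_{0}^{∞} e^(-2·u) du].
An antiderivative of e^(-2·u) is -e^(-2·u)/2; evaluating from 0 to 1.8 gives 1/2 - e^(-18/5)/2, while the full integral is 1/2.
Evaluating gives P = 0.97268.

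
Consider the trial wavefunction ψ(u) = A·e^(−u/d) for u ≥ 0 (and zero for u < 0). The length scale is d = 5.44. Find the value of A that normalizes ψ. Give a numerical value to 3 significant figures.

The normalization condition is ∫|ψ|² du = 1 from 0 to ∞.
Carrying out the integral gives A² · d/2.
Setting this equal to 1 gives A² = 1/(d/2).
With d = 5.44: A² = 0.3676 and A = 0.6063.

A ≈ 0.606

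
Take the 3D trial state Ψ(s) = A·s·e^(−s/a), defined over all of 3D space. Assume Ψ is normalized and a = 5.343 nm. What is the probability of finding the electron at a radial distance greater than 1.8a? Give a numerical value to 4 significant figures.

P ≈ 0.7064

With dV = 4πs²ds, the probability is ∫|Ψ|² dV over s > 1.8a.
The full normalization integral is A²·[3·π·a^5] = 1, fixing A².
In terms of u = s/a (A², 4π and the length scale all cancel between numerator and denominator), P = [∫_{1.8}^{∞} u^4·e^(-2·u) du] / [∫_{0}^{∞} u^4·e^(-2·u) du].
Using ∫ u^4·e^(-2·u) du = -(u^4/2 + u^3 + 3·u^2/2 + 3·u/2 + 3/4)·e^(-2·u), the numerator is ≈ 0.529829 and the denominator is 3/4.
The region integral divided by the full integral gives P = 0.70644.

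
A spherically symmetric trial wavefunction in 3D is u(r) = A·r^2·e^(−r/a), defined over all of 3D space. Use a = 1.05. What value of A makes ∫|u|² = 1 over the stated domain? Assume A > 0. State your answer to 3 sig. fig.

A ≈ 0.100

The normalization condition is ∫|u|² 4πr² dr = 1 from 0 to ∞.
The angular integral contributes 4π, leaving ∫₀^∞ r²|u|² dr.
The integral (without the A² prefactor) comes out to 45·π·a^7/2.
Plugging in a = 1.05 yields A = 0.1003.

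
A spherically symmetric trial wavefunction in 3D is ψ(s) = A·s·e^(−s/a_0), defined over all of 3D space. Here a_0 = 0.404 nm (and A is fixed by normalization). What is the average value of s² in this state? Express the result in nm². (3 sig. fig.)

⟨s^2⟩ ≈ 1.22 nm^2

⟨s²⟩ = ∫ s^2 |ψ|² 4πs² ds over the full domain.
Using ∫₀^∞ sⁿ e^(−αs) ds = n!/αⁿ⁺¹, since the A² factors cancel between numerator and denominator, ⟨s²⟩ = 15·a_0^2/2.
Putting a_0 = 0.404 gives 1.224.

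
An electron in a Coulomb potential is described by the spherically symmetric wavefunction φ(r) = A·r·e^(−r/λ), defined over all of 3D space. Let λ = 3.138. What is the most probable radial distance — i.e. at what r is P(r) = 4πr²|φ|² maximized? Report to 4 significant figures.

Differentiate P(r) = 4πr²|φ|² with respect to r and set to zero.
Solving yields r = 2·λ.
With λ = 3.138, the most probable radial distance is 6.2760.

r ≈ 6.276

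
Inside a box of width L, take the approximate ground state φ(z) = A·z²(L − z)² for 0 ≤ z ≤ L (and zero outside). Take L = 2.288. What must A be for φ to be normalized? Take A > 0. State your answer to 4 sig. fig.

Normalization requires ∫|φ|² dz = 1, integrated from 0 to L.
The integral (without the A² prefactor) comes out to L^9/630.
Setting this equal to 1 gives A² = 1/(L^9/630).
Plugging in L = 2.288 yields A = 0.60551.

A ≈ 0.6055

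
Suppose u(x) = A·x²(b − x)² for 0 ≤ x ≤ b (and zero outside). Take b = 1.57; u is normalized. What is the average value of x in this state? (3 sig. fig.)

⟨x⟩ ≈ 0.785

The expectation value is the |u|²-weighted average of x: ∫ x|u|² dx.
Expanding the polynomial and integrating term by term, since the A² factors cancel between numerator and denominator, ⟨x⟩ = b/2.
With b = 1.57, ⟨x⟩ = 0.7850.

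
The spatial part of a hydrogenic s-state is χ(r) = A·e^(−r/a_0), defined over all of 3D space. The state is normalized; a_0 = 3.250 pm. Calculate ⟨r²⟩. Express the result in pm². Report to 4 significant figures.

⟨r^2⟩ ≈ 31.69 pm^2

⟨r²⟩ = ∫ r^2 |χ|² 4πr² dr over the full domain.
The ratio of the moment integral to the normalization integral gives ⟨r²⟩ = 3·a_0^2.
With a_0 = 3.250, ⟨r^2⟩ = 31.688.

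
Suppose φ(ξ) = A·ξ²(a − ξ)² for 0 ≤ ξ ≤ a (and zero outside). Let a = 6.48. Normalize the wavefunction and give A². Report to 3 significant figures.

A^2 ≈ 0.0000313

We need A² ∫|f|² dξ = 1, taking the integral from 0 to a.
∫|φ|² dξ = A²·(a^9/630).
Hence A² = 1/[a^9/630].
Plugging in a = 6.48 yields A = 0.005592.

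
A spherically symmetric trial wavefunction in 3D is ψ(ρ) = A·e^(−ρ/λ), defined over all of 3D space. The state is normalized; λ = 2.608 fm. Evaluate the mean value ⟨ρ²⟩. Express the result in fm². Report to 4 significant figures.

⟨ρ^2⟩ ≈ 20.40 fm^2

By definition ⟨ρ²⟩ = ∫ ρ^2 |ψ(ρ)|² 4πρ² dρ.
Evaluating both integrals, ⟨ρ²⟩ = 3·λ^2.
With λ = 2.608, ⟨ρ^2⟩ = 20.405.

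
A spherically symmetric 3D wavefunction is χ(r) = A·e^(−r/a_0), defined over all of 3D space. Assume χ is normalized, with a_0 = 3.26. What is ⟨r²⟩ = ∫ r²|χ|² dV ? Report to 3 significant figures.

⟨r^2⟩ ≈ 31.9

⟨r²⟩ = ∫ r^2 |χ|² 4πr² dr over the full domain.
Evaluating both integrals, ⟨r²⟩ = 3·a_0^2.
Putting a_0 = 3.26 gives 31.88.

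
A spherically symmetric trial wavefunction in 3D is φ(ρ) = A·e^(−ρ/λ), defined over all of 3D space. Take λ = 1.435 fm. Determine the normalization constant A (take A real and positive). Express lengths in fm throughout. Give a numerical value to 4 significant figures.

We need A² ∫|f|² 4πρ² dρ = 1, taking the integral from 0 to ∞.
The angular integral contributes 4π, leaving ∫₀^∞ ρ²|φ|² dρ.
Recall ∫₀^∞ ρ^m e^(−ρ/β) dρ = m!·β^(m+1), the integral (without the A² prefactor) comes out to π·λ^3.
So A² = (π·λ^3)^(−1).
With λ = 1.435: A² = 0.10772 and A = 0.32821.

A ≈ 0.3282 fm^(-3/2)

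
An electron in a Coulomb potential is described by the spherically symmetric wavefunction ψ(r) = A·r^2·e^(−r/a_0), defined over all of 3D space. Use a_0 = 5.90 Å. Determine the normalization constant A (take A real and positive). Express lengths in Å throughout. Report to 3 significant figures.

We need A² ∫|f|² 4πr² dr = 1, taking the integral from 0 to ∞.
Recall ∫₀^∞ r^m e^(−r/β) dr = m!·β^(m+1), with ψ = A·r^2·e^(−r/a_0), the integral evaluates to A²·[45·π·a_0^7/2].
Setting this equal to 1 gives A² = 1/(45·π·a_0^7/2).
With a_0 = 5.90: A² = 5.685E-8 and A = 0.0002384.

A ≈ 0.000238 Å^(-7/2)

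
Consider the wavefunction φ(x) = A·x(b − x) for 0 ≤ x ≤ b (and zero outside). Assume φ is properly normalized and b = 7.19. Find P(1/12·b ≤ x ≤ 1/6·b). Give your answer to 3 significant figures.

P ≈ 0.0304

|φ|² is the probability density, so P = ∫_{1/12·b}^{1/6·b} |φ|² dx.
The normalization integral ∫|φ|²dx over the whole domain equals b^5/30·A², and A² cancels in the ratio.
In terms of u = x/b (A² and the length scale cancel between numerator and denominator), P = [∫_{1/12}^{1/6} u^2·(1 - u)^2 du] / [∫_{0}^{1} u^2·(1 - u)^2 du].
With ∫ u^2·(1 - u)^2 du = u^3·(6·u^2 - 15·u + 10)/30 + C, the region integral is ≈ 0.0010135 and the full one is 1/30.
Evaluating gives P = 0.03041.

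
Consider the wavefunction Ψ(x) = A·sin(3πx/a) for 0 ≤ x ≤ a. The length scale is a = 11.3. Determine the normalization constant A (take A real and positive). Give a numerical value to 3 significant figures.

A ≈ 0.421

Normalization requires ∫|Ψ|² dx = 1, integrated from 0 to a.
Carrying out the integral gives A² · a/2.
Setting this equal to 1 gives A² = 1/(a/2).
Substituting a = 11.3 gives A² = 0.1770, so A = 0.4207.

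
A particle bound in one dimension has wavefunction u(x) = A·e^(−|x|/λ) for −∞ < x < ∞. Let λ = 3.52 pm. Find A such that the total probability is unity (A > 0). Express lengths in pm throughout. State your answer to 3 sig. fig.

A ≈ 0.533 pm^(-1/2)

Normalization requires ∫|u|² dx = 1, integrated from −∞ to ∞.
The integral (without the A² prefactor) comes out to λ.
Hence A² = 1/[λ].
Plugging in λ = 3.52 yields A = 0.5330.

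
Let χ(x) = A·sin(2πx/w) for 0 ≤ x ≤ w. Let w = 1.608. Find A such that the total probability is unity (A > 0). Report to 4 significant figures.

A ≈ 1.115

The normalization condition is ∫|χ|² dx = 1 from 0 to w.
With ∫₀^w sin²(nπx/w) dx = w/2, carrying out the integral gives A² · w/2.
Plugging in w = 1.608 yields A = 1.1152.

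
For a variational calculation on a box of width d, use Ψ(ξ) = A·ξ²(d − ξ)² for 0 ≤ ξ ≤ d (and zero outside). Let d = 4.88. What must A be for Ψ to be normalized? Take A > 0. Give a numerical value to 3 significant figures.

We need A² ∫|f|² dξ = 1, taking the integral from 0 to d.
Expanding the polynomial and integrating term by term, ∫|Ψ|² dξ = A²·(d^9/630).
Hence A² = 1/[d^9/630].
Plugging in d = 4.88 yields A = 0.02003.

A ≈ 0.0200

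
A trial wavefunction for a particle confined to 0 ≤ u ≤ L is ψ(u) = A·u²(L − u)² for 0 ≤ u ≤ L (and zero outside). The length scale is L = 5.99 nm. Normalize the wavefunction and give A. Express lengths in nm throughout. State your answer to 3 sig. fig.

A ≈ 0.00797 nm^(-9/2)

Normalization requires ∫|ψ|² du = 1, integrated from 0 to L.
Expanding the polynomial and integrating term by term, with ψ = A·u²(L − u)², the integral evaluates to A²·[L^9/630].
With L = 5.99: A² = 0.00006346 and A = 0.007966.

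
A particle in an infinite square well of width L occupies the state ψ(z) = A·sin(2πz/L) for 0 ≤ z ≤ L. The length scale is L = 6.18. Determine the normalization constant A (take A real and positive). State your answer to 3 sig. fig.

A ≈ 0.569

Require ∫ |ψ|² dz = 1 over the whole domain.
Using sin²θ = (1 − cos 2θ)/2, carrying out the integral gives A² · L/2.
Hence A² = 1/[L/2].
Substituting L = 6.18 gives A² = 0.3236, so A = 0.5689.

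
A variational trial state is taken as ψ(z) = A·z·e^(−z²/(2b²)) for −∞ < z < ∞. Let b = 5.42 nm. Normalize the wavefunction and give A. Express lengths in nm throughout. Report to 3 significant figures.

We need A² ∫|f|² dz = 1, taking the integral from −∞ to ∞.
∫|ψ|² dz = A²·(√(π)·b^3/2).
Setting this equal to 1 gives A² = 1/(√(π)·b^3/2).
Substituting b = 5.42 gives A² = 0.007087, so A = 0.08418.

A ≈ 0.0842 nm^(-3/2)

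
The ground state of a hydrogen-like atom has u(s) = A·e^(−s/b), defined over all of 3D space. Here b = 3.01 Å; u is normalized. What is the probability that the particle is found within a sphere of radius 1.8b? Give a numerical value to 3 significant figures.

P ≈ 0.697

P = ∫ |u|² 4πs² ds over s ≤ 1.8b.
Normalization gives A² = 1/(π·b^3).
Substituting t = s/b, A², 4π and the length scale all cancel in the ratio: P = ∫_{0}^{1.8} t^2·e^(-2·t) dt / ∫_{0}^{∞} t^2·e^(-2·t) dt.
With ∫ t^2·e^(-2·t) dt = -(2·t^2 + 2·t + 1)·e^(-2·t)/4 + C, the region integral is 1/4 - 277·e^(-18/5)/100 and the full one is 1/4.
Taking the ratio yields P = 0.6973.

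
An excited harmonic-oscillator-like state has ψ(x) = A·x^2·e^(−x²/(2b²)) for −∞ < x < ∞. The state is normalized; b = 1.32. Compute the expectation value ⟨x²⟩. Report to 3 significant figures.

By definition ⟨x²⟩ = ∫ x^2 |ψ(x)|² dx.
The ratio of the moment integral to the normalization integral gives ⟨x²⟩ = 5·b^2/2.
With b = 1.32, ⟨x^2⟩ = 4.356.

⟨x^2⟩ ≈ 4.36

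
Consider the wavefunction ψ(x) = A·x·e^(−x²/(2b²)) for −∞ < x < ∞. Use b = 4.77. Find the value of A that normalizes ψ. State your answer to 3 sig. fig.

Normalization requires ∫|ψ|² dx = 1, integrated from −∞ to ∞.
The integral (without the A² prefactor) comes out to √(π)·b^3/2.
Hence A² = 1/[√(π)·b^3/2].
Substituting b = 4.77 gives A² = 0.01040, so A = 0.1020.

A ≈ 0.102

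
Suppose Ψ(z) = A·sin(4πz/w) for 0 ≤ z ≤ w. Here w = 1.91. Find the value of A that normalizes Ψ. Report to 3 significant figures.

A ≈ 1.02

Normalization requires ∫|Ψ|² dz = 1, integrated from 0 to w.
Using sin²θ = (1 − cos 2θ)/2, ∫|Ψ|² dz = A²·(w/2).
Plugging in w = 1.91 yields A = 1.023.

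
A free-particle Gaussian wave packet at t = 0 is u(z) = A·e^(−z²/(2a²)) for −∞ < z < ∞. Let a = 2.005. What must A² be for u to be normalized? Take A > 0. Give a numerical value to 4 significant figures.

Normalization requires ∫|u|² dz = 1, integrated from −∞ to ∞.
With u = A·e^(−z²/(2a²)), the integral evaluates to A²·[√(π)·a].
Hence A² = 1/[√(π)·a].
Substituting a = 2.005 gives A² = 0.28139, so A = 0.53046.

A^2 ≈ 0.2814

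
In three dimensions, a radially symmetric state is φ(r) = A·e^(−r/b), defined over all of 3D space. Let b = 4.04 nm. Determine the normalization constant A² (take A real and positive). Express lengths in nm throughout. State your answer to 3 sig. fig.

A^2 ≈ 0.00483 nm^(-3)

The normalization condition is ∫|φ|² 4πr² dr = 1 from 0 to ∞.
(Spherical symmetry: dV = 4πr² dr.)
Recall ∫₀^∞ r^m e^(−r/β) dr = m!·β^(m+1), with φ = A·e^(−r/b), the integral evaluates to A²·[π·b^3].
Setting this equal to 1 gives A² = 1/(π·b^3).
With b = 4.04: A² = 0.004827 and A = 0.06948.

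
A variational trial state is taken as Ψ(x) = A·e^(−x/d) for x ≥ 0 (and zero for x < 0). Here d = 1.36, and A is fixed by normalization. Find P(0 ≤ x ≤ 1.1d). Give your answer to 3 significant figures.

The probability is P = ∫ |Ψ|² dx over [0, 1.1d].
The normalization integral ∫|Ψ|²dx over the whole domain equals d/2·A², and A² cancels in the ratio.
Substituting u = x/d, A² and the length scale cancel in the ratio: P = ∫_{0}^{1.1} e^(-2·u) du / ∫_{0}^{∞} e^(-2·u) du.
With ∫ e^(-2·u) du = -e^(-2·u)/2 + C, the region integral is 1/2 - e^(-11/5)/2 and the full one is 1/2.
Taking the ratio, P = 0.8892.

P ≈ 0.889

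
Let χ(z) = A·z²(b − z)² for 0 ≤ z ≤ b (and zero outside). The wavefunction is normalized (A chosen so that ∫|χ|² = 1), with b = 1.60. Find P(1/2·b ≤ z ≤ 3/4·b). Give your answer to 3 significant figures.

P ≈ 0.451

|χ|² is the probability density, so P = ∫_{1/2·b}^{3/4·b} |χ|² dz.
With A² fixed by ∫|χ|² = 1, i.e. A² = (b^9/630)^(−1), substitute and integrate.
In terms of u = z/b (A² and the length scale cancel between numerator and denominator), P = [∫_{1/2}^{3/4} u^4·(1 - u)^4 du] / [∫_{0}^{1} u^4·(1 - u)^4 du].
With ∫ u^4·(1 - u)^4 du = u^5·(70·u^4 - 315·u^3 + 540·u^2 - 420·u + 126)/630 + C, the region integral is ≈ 0.00071599 and the full one is 1/630.
Taking the ratio, P = 0.4511.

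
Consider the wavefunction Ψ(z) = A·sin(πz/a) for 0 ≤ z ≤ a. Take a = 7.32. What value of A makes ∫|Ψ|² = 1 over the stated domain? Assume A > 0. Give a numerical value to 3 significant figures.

A ≈ 0.523

Require ∫ |Ψ|² dz = 1 over the whole domain.
With ∫₀^a sin²(nπz/a) dz = a/2, ∫|Ψ|² dz = A²·(a/2).
Plugging in a = 7.32 yields A = 0.5227.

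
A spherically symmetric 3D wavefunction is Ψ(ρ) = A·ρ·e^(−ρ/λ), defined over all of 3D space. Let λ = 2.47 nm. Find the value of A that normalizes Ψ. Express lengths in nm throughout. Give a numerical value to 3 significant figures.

A ≈ 0.0340 nm^(-5/2)

Normalization requires ∫|Ψ|² 4πρ² dρ = 1, integrated from 0 to ∞.
With ∫₀^∞ ρ^4 e^(−αρ) dρ = 4!/α^5, ∫|Ψ|² 4πρ² dρ = A²·(3·π·λ^5).
With λ = 2.47: A² = 0.001154 and A = 0.03397.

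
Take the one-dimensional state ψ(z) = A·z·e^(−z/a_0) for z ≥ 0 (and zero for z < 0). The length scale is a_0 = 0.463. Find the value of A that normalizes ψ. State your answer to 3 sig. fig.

The normalization condition is ∫|ψ|² dz = 1 from 0 to ∞.
Using ∫₀^∞ zⁿ e^(−αz) dz = n!/αⁿ⁺¹, with ψ = A·z·e^(−z/a_0), the integral evaluates to A²·[a_0^3/4].
Setting this equal to 1 gives A² = 1/(a_0^3/4).
Plugging in a_0 = 0.463 yields A = 6.348.

A ≈ 6.35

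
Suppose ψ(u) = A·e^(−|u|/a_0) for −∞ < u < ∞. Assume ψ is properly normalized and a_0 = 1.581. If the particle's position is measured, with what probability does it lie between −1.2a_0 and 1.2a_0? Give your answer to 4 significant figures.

P ≈ 0.9093

The probability is P = ∫ |ψ|² du over [−1.2a_0, 1.2a_0].
With A² fixed by ∫|ψ|² = 1, i.e. A² = (a_0)^(−1), substitute and integrate.
Both integrals are even about u = 0, so only the u ≥ 0 halves are needed (the factors of 2 cancel). In terms of t = u/a_0 (A² and the length scale cancel between numerator and denominator), P = [∫_{0}^{1.2} e^(-2·t) dt] / [∫_{0}^{∞} e^(-2·t) dt].
With ∫ e^(-2·t) dt = -e^(-2·t)/2 + C, the region integral is 1/2 - e^(-12/5)/2 and the full one is 1/2.
This works out to P = 0.90928.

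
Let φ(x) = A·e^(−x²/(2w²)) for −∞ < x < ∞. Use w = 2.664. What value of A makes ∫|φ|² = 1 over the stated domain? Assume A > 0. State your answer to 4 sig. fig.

Normalization requires ∫|φ|² dx = 1, integrated from −∞ to ∞.
Using the Gaussian integral ∫_{−∞}^{∞} e^(−αx²) dx = √(π/α), the integral (without the A² prefactor) comes out to √(π)·w.
Hence A² = 1/[√(π)·w].
Substituting w = 2.664 gives A² = 0.21178, so A = 0.46020.

A ≈ 0.4602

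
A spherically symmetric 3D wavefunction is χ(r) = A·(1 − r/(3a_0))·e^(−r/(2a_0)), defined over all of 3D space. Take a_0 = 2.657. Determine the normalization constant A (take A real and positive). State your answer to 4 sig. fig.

Require ∫ |χ|² 4πr² dr = 1 over the whole domain.
(Spherical symmetry: dV = 4πr² dr.)
Recall ∫₀^∞ r^m e^(−r/β) dr = m!·β^(m+1), the integral (without the A² prefactor) comes out to 8·π·a_0^3/3.
So A² = (8·π·a_0^3/3)^(−1).
Plugging in a_0 = 2.657 yields A = 0.079773.

A ≈ 0.07977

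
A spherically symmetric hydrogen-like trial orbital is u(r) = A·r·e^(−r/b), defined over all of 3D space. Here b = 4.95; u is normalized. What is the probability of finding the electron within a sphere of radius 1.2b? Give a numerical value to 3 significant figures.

Integrate the radial probability density 4πr²|u|² over r ≤ 1.2b.
Normalization gives A² = 1/(3·π·b^5).
In terms of t = r/b (A², 4π and the length scale all cancel between numerator and denominator), P = [∫_{0}^{1.2} t^4·e^(-2·t) dt] / [∫_{0}^{∞} t^4·e^(-2·t) dt].
Using ∫ t^4·e^(-2·t) dt = -(t^4/2 + t^3 + 3·t^2/2 + 3·t/2 + 3/4)·e^(-2·t), the numerator is ≈ 0.071901 and the denominator is 3/4.
This evaluates to P = 0.09587.

P ≈ 0.0959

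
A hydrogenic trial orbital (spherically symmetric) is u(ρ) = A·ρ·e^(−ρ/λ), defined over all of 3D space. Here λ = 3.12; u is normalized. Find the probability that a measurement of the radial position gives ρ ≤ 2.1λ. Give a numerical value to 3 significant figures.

P ≈ 0.410

P = ∫ |u|² 4πρ² dρ over ρ ≤ 2.1λ.
The full normalization integral is A²·[3·π·λ^5] = 1, fixing A².
Substituting t = ρ/λ, A², 4π and the length scale all cancel in the ratio: P = ∫_{0}^{2.1} t^4·e^(-2·t) dt / ∫_{0}^{∞} t^4·e^(-2·t) dt.
With ∫ t^4·e^(-2·t) dt = -(t^4/2 + t^3 + 3·t^2/2 + 3·t/2 + 3/4)·e^(-2·t) + C, the region integral is ≈ 0.30763 and the full one is 3/4.
Taking the ratio yields P = 0.4102.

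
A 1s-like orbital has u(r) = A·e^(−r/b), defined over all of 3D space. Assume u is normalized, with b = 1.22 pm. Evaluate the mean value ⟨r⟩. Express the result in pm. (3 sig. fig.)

⟨r⟩ ≈ 1.83 pm

⟨r⟩ = ∫ r |u|² 4πr² dr over the full domain.
With ∫₀^∞ r^3 e^(−αr) dr = 3!/α^4, since the A² factors cancel between numerator and denominator, ⟨r⟩ = 3·b/2.
Putting b = 1.22 gives 1.830.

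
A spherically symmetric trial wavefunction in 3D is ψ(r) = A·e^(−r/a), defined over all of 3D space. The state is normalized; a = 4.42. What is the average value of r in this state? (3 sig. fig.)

⟨r⟩ = ∫ r |ψ|² 4πr² dr over the full domain.
The ratio of the moment integral to the normalization integral gives ⟨r⟩ = 3·a/2.
Putting a = 4.42 gives 6.630.

⟨r⟩ ≈ 6.63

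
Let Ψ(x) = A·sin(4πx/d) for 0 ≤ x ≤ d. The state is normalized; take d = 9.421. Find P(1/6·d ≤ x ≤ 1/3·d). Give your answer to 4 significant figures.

P ≈ 0.09775

The probability is P = ∫ |Ψ|² dx over [1/6·d, 1/3·d].
With A² fixed by ∫|Ψ|² = 1, i.e. A² = (d/2)^(−1), substitute and integrate.
In terms of u = x/d (A² and the length scale cancel between numerator and denominator), P = [∫_{1/6}^{1/3} sin(4·π·u)^2 du] / [∫_{0}^{1} sin(4·π·u)^2 du].
Using ∫ sin(4·π·u)^2 du = u/2 - sin(4·π·u)·cos(4·π·u)/(8·π), the numerator is -√(3)/(16·π) + 1/12 and the denominator is 1/2.
Taking the ratio, P = (-√(3)/8 + π/6)/π.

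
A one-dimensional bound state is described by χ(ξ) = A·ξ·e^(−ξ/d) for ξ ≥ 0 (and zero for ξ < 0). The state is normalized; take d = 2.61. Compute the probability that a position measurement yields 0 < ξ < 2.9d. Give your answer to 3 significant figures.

P ≈ 0.928

P = ∫_{0}^{2.9d} |χ(ξ)|² dξ.
Since A² = 1/(d^3/4), this is the region integral divided by the full normalization integral.
Let u = ξ/d; then A² and the length scale cancel, so P = ∫_{0}^{2.9} u^2·e^(-2·u) du ÷ ∫_{0}^{∞} u^2·e^(-2·u) du.
An antiderivative of u^2·e^(-2·u) is -(2·u^2 + 2·u + 1)·e^(-2·u)/4; evaluating from 0 to 2.9 gives 1/4 - 1181·e^(-29/5)/200, while the full integral is 1/4.
Evaluating gives P = 0.9285.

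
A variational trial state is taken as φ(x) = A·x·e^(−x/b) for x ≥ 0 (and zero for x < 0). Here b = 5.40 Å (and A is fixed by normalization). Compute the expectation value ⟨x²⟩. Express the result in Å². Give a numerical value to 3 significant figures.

⟨x²⟩ = ∫ x^2 |φ|² dx over the full domain.
Since the A² factors cancel between numerator and denominator, ⟨x²⟩ = 3·b^2.
With b = 5.40, ⟨x^2⟩ = 87.48.

⟨x^2⟩ ≈ 87.5 Å^2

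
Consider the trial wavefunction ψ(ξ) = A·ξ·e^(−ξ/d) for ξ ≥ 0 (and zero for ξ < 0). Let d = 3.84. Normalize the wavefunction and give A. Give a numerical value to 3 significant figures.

Normalization requires ∫|ψ|² dξ = 1, integrated from 0 to ∞.
Recall ∫₀^∞ ξ^m e^(−ξ/β) dξ = m!·β^(m+1), with ψ = A·ξ·e^(−ξ/d), the integral evaluates to A²·[d^3/4].
So A² = (d^3/4)^(−1).
Plugging in d = 3.84 yields A = 0.2658.

A ≈ 0.266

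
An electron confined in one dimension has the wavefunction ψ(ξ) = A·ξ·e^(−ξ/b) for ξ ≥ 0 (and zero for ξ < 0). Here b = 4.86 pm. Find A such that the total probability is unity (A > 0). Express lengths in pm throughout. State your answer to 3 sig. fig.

Require ∫ |ψ|² dξ = 1 over the whole domain.
Carrying out the integral gives A² · b^3/4.
Hence A² = 1/[b^3/4].
With b = 4.86: A² = 0.03485 and A = 0.1867.

A ≈ 0.187 pm^(-3/2)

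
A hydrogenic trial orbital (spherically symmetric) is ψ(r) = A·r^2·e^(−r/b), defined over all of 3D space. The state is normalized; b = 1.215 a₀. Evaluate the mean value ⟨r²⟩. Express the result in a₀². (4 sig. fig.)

By definition ⟨r²⟩ = ∫ r^2 |ψ(r)|² 4πr² dr.
Evaluating both integrals, ⟨r²⟩ = 14·b^2.
With b = 1.215, ⟨r^2⟩ = 20.667.

⟨r^2⟩ ≈ 20.67 a₀^2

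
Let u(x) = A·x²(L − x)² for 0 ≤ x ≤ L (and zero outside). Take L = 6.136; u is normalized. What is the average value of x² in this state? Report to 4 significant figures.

By definition ⟨x²⟩ = ∫ x^2 |u(x)|² dx.
Evaluating both integrals, ⟨x²⟩ = 3·L^2/11.
Putting L = 6.136 gives 10.268.

⟨x^2⟩ ≈ 10.27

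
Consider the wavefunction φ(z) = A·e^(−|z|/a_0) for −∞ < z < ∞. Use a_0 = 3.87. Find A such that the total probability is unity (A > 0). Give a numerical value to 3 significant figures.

A ≈ 0.508

Normalization requires ∫|φ|² dz = 1, integrated from −∞ to ∞.
Using ∫₀^∞ zⁿ e^(−αz) dz = n!/αⁿ⁺¹, with φ = A·e^(−|z|/a_0), the integral evaluates to A²·[a_0].
Setting this equal to 1 gives A² = 1/(a_0).
Plugging in a_0 = 3.87 yields A = 0.5083.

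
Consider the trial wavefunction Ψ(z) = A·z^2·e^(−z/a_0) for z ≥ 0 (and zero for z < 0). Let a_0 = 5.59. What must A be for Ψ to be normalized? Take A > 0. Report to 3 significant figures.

A ≈ 0.0156

The normalization condition is ∫|Ψ|² dz = 1 from 0 to ∞.
With ∫₀^∞ z^4 e^(−αz) dz = 4!/α^5, the integral (without the A² prefactor) comes out to 3·a_0^5/4.
With a_0 = 5.59: A² = 0.0002443 and A = 0.01563.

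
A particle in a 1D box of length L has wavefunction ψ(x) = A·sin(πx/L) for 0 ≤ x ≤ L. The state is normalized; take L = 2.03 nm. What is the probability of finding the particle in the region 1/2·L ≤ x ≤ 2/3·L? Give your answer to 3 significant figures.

The probability is P = ∫ |ψ|² dx over [1/2·L, 2/3·L].
Since A² = 1/(L/2), this is the region integral divided by the full normalization integral.
Let u = x/L; then A² and the length scale cancel, so P = ∫_{1/2}^{2/3} sin(π·u)^2 du ÷ ∫_{0}^{1} sin(π·u)^2 du.
With ∫ sin(π·u)^2 du = u/2 - sin(2·π·u)/(4·π) + C, the region integral is √(3)/(8·π) + 1/12 and the full one is 1/2.
The result is P = (√(3)/4 + π/6)/π.

P ≈ 0.304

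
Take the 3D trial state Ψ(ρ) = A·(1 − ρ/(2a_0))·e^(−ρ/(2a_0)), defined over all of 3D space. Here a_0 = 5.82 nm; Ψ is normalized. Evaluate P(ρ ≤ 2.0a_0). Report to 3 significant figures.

Integrate the radial probability density 4πρ²|Ψ|² over ρ ≤ 2.0a_0.
Normalization gives A² = 1/(8·π·a_0^3).
Substituting u = ρ/a_0, A², 4π and the length scale all cancel in the ratio: P = ∫_{0}^{2.0} u^2·(1 - u/2)^2·e^(-u) du / ∫_{0}^{∞} u^2·(1 - u/2)^2·e^(-u) du.
Using ∫ u^2·(1 - u/2)^2·e^(-u) du = -(u^4/4 + u^2 + 2·u + 2)·e^(-u), the numerator is 2 - 14·e^(-2) and the denominator is 2.
The region integral divided by the full integral gives P = 0.05265.

P ≈ 0.0527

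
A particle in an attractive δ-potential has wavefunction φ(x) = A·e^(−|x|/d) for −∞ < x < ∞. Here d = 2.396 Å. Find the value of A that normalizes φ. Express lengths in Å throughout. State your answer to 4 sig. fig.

A ≈ 0.6460 Å^(-1/2)

The normalization condition is ∫|φ|² dx = 1 from −∞ to ∞.
Using ∫₀^∞ xⁿ e^(−αx) dx = n!/αⁿ⁺¹, carrying out the integral gives A² · d.
Hence A² = 1/[d].
Plugging in d = 2.396 yields A = 0.64604.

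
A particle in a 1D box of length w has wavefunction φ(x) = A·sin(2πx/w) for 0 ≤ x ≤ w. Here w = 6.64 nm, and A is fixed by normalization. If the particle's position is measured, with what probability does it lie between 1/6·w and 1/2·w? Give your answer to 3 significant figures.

P ≈ 0.402

The probability is P = ∫ |φ|² dx over [1/6·w, 1/2·w].
The normalization integral ∫|φ|²dx over the whole domain equals w/2·A², and A² cancels in the ratio.
In terms of u = x/w (A² and the length scale cancel between numerator and denominator), P = [∫_{1/6}^{1/2} sin(2·π·u)^2 du] / [∫_{0}^{1} sin(2·π·u)^2 du].
With ∫ sin(2·π·u)^2 du = u/2 - sin(4·π·u)/(8·π) + C, the region integral is √(3)/(16·π) + 1/6 and the full one is 1/2.
Evaluating gives P = (√(3)/8 + π/3)/π.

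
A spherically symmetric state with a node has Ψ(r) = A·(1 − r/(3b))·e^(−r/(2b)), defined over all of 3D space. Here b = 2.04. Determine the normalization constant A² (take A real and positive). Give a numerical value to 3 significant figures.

Require ∫ |Ψ|² 4πr² dr = 1 over the whole domain.
(Spherical symmetry: dV = 4πr² dr.)
Carrying out the integral gives A² · 8·π·b^3/3.
Hence A² = 1/[8·π·b^3/3].
Plugging in b = 2.04 yields A = 0.1186.

A^2 ≈ 0.0141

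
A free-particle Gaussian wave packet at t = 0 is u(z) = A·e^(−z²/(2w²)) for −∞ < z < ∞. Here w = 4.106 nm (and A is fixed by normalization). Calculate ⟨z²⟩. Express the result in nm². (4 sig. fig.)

By definition ⟨z²⟩ = ∫ z^2 |u(z)|² dz.
Evaluating both integrals, ⟨z²⟩ = w^2/2.
Putting w = 4.106 gives 8.4296.

⟨z^2⟩ ≈ 8.430 nm^2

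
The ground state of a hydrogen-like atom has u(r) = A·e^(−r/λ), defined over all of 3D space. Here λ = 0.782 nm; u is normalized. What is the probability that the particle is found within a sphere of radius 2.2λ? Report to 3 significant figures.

Integrate the radial probability density 4πr²|u|² over r ≤ 2.2λ.
Normalization gives A² = 1/(π·λ^3).
In terms of t = r/λ (A², 4π and the length scale all cancel between numerator and denominator), P = [∫_{0}^{2.2} t^2·e^(-2·t) dt] / [∫_{0}^{∞} t^2·e^(-2·t) dt].
An antiderivative of t^2·e^(-2·t) is -(2·t^2 + 2·t + 1)·e^(-2·t)/4; evaluating from 0 to 2.2 gives 1/4 - 377·e^(-22/5)/100, while the full integral is 1/4.
The region integral divided by the full integral gives P = 0.8149.

P ≈ 0.815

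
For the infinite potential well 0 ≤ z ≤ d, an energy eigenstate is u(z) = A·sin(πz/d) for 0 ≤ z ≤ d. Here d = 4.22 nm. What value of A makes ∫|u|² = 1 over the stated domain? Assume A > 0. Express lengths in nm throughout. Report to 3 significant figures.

A ≈ 0.688 nm^(-1/2)

Require ∫ |u|² dz = 1 over the whole domain.
With ∫₀^d sin²(nπz/d) dz = d/2, carrying out the integral gives A² · d/2.
Hence A² = 1/[d/2].
Substituting d = 4.22 gives A² = 0.4739, so A = 0.6884.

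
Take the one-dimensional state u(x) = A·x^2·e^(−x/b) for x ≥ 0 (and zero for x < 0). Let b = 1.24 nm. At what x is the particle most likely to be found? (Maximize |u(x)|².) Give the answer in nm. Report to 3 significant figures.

x ≈ 2.48 nm

Differentiate |u(x)|² with respect to x and set to zero.
Solving yields x = 2·b.
With b = 1.24, the most probable position is 2.480 nm.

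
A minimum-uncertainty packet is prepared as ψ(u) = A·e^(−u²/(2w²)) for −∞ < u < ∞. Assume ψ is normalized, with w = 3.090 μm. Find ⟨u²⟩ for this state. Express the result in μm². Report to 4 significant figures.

⟨u^2⟩ ≈ 4.774 μm^2

By definition ⟨u²⟩ = ∫ u^2 |ψ(u)|² du.
The ratio of the moment integral to the normalization integral gives ⟨u²⟩ = w^2/2.
Putting w = 3.090 gives 4.7741.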